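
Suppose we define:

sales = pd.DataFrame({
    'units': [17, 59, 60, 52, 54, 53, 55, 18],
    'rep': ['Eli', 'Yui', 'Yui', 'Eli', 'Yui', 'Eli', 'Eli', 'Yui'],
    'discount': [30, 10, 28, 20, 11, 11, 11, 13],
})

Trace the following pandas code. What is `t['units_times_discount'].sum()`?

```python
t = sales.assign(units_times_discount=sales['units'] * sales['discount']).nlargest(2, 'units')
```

2270

add column units_times_discount = sales['units'] * sales['discount']:
   units  rep  discount  units_times_discount
0     17  Eli        30                   510
1     59  Yui        10                   590
2     60  Yui        28                  1680
3     52  Eli        20                  1040
4     54  Yui        11                   594
5     53  Eli        11                   583
6     55  Eli        11                   605
7     18  Yui        13                   234
take 2 rows with largest units:
   units  rep  discount  units_times_discount
2     60  Yui        28                  1680
1     59  Yui        10                   590
sum of column 'units_times_discount' → 2270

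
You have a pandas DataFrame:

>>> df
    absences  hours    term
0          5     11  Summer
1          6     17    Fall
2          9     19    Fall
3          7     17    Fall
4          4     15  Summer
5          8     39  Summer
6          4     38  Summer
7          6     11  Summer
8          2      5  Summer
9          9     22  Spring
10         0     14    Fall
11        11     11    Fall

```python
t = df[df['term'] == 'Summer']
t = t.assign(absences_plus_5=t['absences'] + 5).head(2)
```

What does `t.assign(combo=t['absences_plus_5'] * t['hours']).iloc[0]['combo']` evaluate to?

filter rows where term == 'Summer':
   absences  hours    term
0         5     11  Summer
4         4     15  Summer
5         8     39  Summer
6         4     38  Summer
7         6     11  Summer
8         2      5  Summer
add column absences_plus_5 = t['absences'] + 5:
   absences  hours    term  absences_plus_5
0         5     11  Summer               10
4         4     15  Summer                9
5         8     39  Summer               13
6         4     38  Summer                9
7         6     11  Summer               11
8         2      5  Summer                7
take first 2 rows:
   absences  hours    term  absences_plus_5
0         5     11  Summer               10
4         4     15  Summer                9
add column combo = t['absences_plus_5'] * t['hours']:
   absences  hours    term  absences_plus_5  combo
0         5     11  Summer               10    110
4         4     15  Summer                9    135
Taking the value at position 0, column 'combo' gives 110.

110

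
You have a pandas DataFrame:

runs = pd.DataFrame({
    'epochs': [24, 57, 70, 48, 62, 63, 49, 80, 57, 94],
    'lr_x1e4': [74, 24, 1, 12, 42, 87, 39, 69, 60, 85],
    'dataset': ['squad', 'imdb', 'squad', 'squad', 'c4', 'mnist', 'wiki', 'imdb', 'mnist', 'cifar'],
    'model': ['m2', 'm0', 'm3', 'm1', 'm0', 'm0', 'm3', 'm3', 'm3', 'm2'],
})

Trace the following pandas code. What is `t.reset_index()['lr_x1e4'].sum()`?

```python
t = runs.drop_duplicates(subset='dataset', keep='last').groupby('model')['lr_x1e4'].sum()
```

307

drop duplicate dataset (keep=last):
   epochs  lr_x1e4 dataset model
3      48       12   squad    m1
4      62       42      c4    m0
6      49       39    wiki    m3
7      80       69    imdb    m3
8      57       60   mnist    m3
9      94       85   cifar    m2
group by model, sum of lr_x1e4:
model
m0     42
m1     12
m2     85
m3    168
Name: lr_x1e4, dtype: int64
reset_index():
  model  lr_x1e4
0    m0       42
1    m1       12
2    m2       85
3    m3      168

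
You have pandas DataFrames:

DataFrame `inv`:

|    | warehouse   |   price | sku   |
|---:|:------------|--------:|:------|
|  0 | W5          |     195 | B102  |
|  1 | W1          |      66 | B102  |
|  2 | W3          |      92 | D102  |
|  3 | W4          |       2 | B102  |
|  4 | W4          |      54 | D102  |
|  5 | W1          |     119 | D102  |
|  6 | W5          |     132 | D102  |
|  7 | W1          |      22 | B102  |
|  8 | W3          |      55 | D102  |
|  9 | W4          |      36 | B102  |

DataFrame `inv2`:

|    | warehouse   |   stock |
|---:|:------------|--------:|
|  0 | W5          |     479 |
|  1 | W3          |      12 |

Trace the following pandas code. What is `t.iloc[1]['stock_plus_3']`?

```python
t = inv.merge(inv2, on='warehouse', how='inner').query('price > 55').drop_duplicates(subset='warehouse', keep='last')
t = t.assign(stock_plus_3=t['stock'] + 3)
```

merge on 'warehouse' (how='inner') → 4 rows:
  warehouse  price   sku  stock
0        W5    195  B102    479
1        W3     92  D102     12
2        W5    132  D102    479
3        W3     55  D102     12
filter rows where price > 55:
  warehouse  price   sku  stock
0        W5    195  B102    479
1        W3     92  D102     12
2        W5    132  D102    479
drop duplicate warehouse (keep=last):
  warehouse  price   sku  stock
1        W3     92  D102     12
2        W5    132  D102    479
add column stock_plus_3 = t['stock'] + 3:
  warehouse  price   sku  stock  stock_plus_3
1        W3     92  D102     12            15
2        W5    132  D102    479           482
The value at position 1, column 'stock_plus_3' is 482.

482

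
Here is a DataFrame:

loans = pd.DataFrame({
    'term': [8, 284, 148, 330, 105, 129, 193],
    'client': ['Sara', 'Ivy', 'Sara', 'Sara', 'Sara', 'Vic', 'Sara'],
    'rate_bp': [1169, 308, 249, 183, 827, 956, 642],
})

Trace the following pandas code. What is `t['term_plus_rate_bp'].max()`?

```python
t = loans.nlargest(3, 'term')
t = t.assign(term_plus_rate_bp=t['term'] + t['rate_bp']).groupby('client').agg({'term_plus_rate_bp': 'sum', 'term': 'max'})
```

take 3 rows with largest term:
   term client  rate_bp
3   330   Sara      183
1   284    Ivy      308
6   193   Sara      642
add column term_plus_rate_bp = t['term'] + t['rate_bp']:
   term client  rate_bp  term_plus_rate_bp
3   330   Sara      183                513
1   284    Ivy      308                592
6   193   Sara      642                835
group by client: sum(term_plus_rate_bp), max(term):
        term_plus_rate_bp  term
client                         
Ivy                   592   284
Sara                 1348   330
Finally, max of column 'term_plus_rate_bp' = 1348.

1348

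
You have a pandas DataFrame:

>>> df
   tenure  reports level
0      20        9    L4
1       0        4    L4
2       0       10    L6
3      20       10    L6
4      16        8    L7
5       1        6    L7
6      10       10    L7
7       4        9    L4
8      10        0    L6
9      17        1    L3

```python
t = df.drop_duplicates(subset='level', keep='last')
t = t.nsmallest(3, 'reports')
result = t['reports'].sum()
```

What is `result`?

10

drop duplicate level (keep=last):
   tenure  reports level
6      10       10    L7
7       4        9    L4
8      10        0    L6
9      17        1    L3
take 3 rows with smallest reports:
   tenure  reports level
8      10        0    L6
9      17        1    L3
7       4        9    L4
Finally, sum of column 'reports' = 10.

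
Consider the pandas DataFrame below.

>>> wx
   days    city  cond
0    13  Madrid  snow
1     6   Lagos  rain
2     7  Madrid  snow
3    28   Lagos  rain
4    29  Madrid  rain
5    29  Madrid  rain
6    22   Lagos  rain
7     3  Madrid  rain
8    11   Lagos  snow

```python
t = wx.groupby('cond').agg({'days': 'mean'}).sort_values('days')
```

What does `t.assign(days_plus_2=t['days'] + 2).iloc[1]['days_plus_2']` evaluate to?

21.5

group by cond, mean of days:
           days
cond           
rain  19.500000
snow  10.333333
sort by days:
           days
cond           
snow  10.333333
rain  19.500000
add column days_plus_2 = t['days'] + 2:
           days  days_plus_2
cond                        
snow  10.333333    12.333333
rain  19.500000    21.500000
Taking the value at position 1, column 'days_plus_2' gives 21.5.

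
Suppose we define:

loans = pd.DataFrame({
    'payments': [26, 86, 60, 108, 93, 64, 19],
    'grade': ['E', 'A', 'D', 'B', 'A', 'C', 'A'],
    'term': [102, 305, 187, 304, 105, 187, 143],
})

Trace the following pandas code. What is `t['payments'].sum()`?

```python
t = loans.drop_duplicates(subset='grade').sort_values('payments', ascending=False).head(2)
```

194

drop duplicate grade (keep=first):
   payments grade  term
0        26     E   102
1        86     A   305
2        60     D   187
3       108     B   304
5        64     C   187
sort by payments descending:
   payments grade  term
3       108     B   304
1        86     A   305
5        64     C   187
2        60     D   187
0        26     E   102
take first 2 rows:
   payments grade  term
3       108     B   304
1        86     A   305
Hence 194.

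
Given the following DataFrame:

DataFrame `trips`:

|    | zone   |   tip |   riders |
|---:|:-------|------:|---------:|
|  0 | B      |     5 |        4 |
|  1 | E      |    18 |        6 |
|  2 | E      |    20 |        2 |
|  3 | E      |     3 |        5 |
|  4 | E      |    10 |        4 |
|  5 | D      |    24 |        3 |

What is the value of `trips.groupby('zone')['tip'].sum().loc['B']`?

5

group by zone, sum of tip:
zone
B     5
D    24
E    51
Name: tip, dtype: int64
Taking the value at index 'B' gives 5.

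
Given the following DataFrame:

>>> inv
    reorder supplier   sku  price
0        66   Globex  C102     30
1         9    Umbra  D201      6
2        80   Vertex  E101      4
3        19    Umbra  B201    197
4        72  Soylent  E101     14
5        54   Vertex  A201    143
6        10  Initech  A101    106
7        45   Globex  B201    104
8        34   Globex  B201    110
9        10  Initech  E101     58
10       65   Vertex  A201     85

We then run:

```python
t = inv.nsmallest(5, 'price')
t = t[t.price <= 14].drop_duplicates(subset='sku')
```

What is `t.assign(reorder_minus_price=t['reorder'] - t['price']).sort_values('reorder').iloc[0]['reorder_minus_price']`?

take 5 rows with smallest price:
   reorder supplier   sku  price
2       80   Vertex  E101      4
1        9    Umbra  D201      6
4       72  Soylent  E101     14
0       66   Globex  C102     30
9       10  Initech  E101     58
filter rows where price <= 14:
   reorder supplier   sku  price
2       80   Vertex  E101      4
1        9    Umbra  D201      6
4       72  Soylent  E101     14
drop duplicate sku (keep=first):
   reorder supplier   sku  price
2       80   Vertex  E101      4
1        9    Umbra  D201      6
add column reorder_minus_price = t['reorder'] - t['price']:
   reorder supplier   sku  price  reorder_minus_price
2       80   Vertex  E101      4                   76
1        9    Umbra  D201      6                    3
sort by reorder:
   reorder supplier   sku  price  reorder_minus_price
1        9    Umbra  D201      6                    3
2       80   Vertex  E101      4                   76
So iloc[0]['reorder_minus_price'] = 3.

3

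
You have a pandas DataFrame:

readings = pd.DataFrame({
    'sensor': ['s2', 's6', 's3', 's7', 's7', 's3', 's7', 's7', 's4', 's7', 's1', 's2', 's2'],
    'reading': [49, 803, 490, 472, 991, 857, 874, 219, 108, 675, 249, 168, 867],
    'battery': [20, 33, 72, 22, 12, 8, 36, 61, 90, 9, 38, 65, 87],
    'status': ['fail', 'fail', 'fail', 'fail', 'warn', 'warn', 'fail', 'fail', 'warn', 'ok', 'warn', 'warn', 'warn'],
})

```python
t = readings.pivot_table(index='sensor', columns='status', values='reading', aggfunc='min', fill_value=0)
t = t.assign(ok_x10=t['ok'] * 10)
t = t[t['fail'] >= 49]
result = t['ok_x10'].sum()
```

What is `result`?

pivot: rows=sensor, cols=status, min(reading):
status  fail   ok  warn
sensor                 
s1         0    0   249
s2        49    0   168
s3       490    0   857
s4         0    0   108
s6       803    0     0
s7       219  675   991
add column ok_x10 = t['ok'] * 10:
status  fail   ok  warn  ok_x10
sensor                         
s1         0    0   249       0
s2        49    0   168       0
s3       490    0   857       0
s4         0    0   108       0
s6       803    0     0       0
s7       219  675   991    6750
filter rows where fail >= 49:
status  fail   ok  warn  ok_x10
sensor                         
s2        49    0   168       0
s3       490    0   857       0
s6       803    0     0       0
s7       219  675   991    6750

6750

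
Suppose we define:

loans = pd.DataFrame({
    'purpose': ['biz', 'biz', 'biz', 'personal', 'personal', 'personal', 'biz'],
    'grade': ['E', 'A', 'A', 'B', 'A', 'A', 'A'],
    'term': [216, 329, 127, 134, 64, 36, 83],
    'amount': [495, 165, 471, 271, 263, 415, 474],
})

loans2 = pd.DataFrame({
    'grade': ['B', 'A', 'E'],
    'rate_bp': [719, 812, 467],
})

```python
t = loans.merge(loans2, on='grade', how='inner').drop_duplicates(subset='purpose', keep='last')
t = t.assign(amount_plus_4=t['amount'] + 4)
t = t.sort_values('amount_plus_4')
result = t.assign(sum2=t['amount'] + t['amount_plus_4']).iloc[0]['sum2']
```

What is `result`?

merge on 'grade' (how='inner') → 7 rows:
    purpose grade  term  amount  rate_bp
0       biz     E   216     495      467
1       biz     A   329     165      812
2       biz     A   127     471      812
3  personal     B   134     271      719
4  personal     A    64     263      812
5  personal     A    36     415      812
6       biz     A    83     474      812
drop duplicate purpose (keep=last):
    purpose grade  term  amount  rate_bp
5  personal     A    36     415      812
6       biz     A    83     474      812
add column amount_plus_4 = t['amount'] + 4:
    purpose grade  term  amount  rate_bp  amount_plus_4
5  personal     A    36     415      812            419
6       biz     A    83     474      812            478
sort by amount_plus_4:
    purpose grade  term  amount  rate_bp  amount_plus_4
5  personal     A    36     415      812            419
6       biz     A    83     474      812            478
add column sum2 = t['amount'] + t['amount_plus_4']:
    purpose grade  term  amount  rate_bp  amount_plus_4  sum2
5  personal     A    36     415      812            419   834
6       biz     A    83     474      812            478   952
The value at position 0, column 'sum2' is 834.

834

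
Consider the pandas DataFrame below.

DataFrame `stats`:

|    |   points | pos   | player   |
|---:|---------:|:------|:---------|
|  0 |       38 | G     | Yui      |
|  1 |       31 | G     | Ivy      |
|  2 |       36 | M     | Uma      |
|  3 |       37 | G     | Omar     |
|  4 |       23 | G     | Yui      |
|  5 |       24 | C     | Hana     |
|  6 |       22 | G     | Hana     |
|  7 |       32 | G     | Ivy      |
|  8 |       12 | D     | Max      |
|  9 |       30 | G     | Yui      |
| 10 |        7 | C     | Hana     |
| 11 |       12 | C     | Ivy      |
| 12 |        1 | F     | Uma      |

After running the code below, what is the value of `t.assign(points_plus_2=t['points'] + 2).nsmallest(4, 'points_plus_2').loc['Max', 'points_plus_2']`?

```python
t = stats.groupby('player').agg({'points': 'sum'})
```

group by player, sum of points:
        points
player        
Hana        53
Ivy         75
Max         12
Omar        37
Uma         37
Yui         91
add column points_plus_2 = t['points'] + 2:
        points  points_plus_2
player                       
Hana        53             55
Ivy         75             77
Max         12             14
Omar        37             39
Uma         37             39
Yui         91             93
take 4 rows with smallest points_plus_2:
        points  points_plus_2
player                       
Max         12             14
Omar        37             39
Uma         37             39
Hana        53             55
value at row 'Max', column 'points_plus_2' → 14

14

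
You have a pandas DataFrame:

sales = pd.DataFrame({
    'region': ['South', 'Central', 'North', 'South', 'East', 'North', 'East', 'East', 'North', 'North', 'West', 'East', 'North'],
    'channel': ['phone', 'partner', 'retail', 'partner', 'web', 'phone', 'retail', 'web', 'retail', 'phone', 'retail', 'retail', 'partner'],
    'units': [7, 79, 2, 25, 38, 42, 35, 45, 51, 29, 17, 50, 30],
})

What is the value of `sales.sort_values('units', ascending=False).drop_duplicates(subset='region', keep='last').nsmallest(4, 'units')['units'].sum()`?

sort by units descending:
     region  channel  units
1   Central  partner     79
8     North   retail     51
11     East   retail     50
7      East      web     45
5     North    phone     42
4      East      web     38
6      East   retail     35
12    North  partner     30
9     North    phone     29
3     South  partner     25
10     West   retail     17
0     South    phone      7
2     North   retail      2
drop duplicate region (keep=last):
     region  channel  units
1   Central  partner     79
6      East   retail     35
10     West   retail     17
0     South    phone      7
2     North   retail      2
take 4 rows with smallest units:
   region channel  units
2   North  retail      2
0   South   phone      7
10   West  retail     17
6    East  retail     35
sum of column 'units' → 61

61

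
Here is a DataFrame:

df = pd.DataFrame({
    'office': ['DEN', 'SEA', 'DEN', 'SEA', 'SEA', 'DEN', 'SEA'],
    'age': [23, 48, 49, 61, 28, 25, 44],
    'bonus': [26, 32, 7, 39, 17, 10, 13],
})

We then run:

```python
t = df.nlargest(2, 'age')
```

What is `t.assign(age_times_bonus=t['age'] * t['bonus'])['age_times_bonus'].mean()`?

take 2 rows with largest age:
  office  age  bonus
3    SEA   61     39
2    DEN   49      7
add column age_times_bonus = t['age'] * t['bonus']:
  office  age  bonus  age_times_bonus
3    SEA   61     39             2379
2    DEN   49      7              343

1361.0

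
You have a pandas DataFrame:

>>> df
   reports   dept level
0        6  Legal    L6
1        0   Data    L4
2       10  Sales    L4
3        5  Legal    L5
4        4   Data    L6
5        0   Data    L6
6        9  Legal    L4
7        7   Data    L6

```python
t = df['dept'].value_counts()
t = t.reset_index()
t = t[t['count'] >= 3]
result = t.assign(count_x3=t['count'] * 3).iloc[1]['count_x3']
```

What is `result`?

9

value_counts of dept:
dept
Data     4
Legal    3
Sales    1
Name: count, dtype: int64
reset_index():
    dept  count
0   Data      4
1  Legal      3
2  Sales      1
filter rows where count >= 3:
    dept  count
0   Data      4
1  Legal      3
add column count_x3 = t['count'] * 3:
    dept  count  count_x3
0   Data      4        12
1  Legal      3         9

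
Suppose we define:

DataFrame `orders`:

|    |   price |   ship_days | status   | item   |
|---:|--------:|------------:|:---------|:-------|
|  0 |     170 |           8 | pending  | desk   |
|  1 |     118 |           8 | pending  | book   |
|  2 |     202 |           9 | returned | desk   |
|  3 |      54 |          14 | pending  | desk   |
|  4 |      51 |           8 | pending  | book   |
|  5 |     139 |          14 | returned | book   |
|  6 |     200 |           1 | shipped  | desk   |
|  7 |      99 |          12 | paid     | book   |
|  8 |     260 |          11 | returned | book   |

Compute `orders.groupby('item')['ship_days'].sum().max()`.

53

group by item, sum of ship_days:
item
book    53
desk    32
Name: ship_days, dtype: int64
The max of the resulting series is 53.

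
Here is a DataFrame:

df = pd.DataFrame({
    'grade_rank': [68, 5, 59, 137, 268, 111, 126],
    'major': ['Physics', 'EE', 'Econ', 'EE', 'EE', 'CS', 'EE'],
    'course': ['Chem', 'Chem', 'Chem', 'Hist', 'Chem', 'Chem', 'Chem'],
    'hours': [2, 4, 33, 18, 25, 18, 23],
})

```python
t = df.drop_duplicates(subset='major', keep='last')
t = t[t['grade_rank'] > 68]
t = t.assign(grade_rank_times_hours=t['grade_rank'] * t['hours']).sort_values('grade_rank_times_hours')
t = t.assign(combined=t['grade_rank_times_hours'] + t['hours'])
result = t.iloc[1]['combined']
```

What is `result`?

2921

drop duplicate major (keep=last):
   grade_rank    major course  hours
0          68  Physics   Chem      2
2          59     Econ   Chem     33
5         111       CS   Chem     18
6         126       EE   Chem     23
filter rows where grade_rank > 68:
   grade_rank major course  hours
5         111    CS   Chem     18
6         126    EE   Chem     23
add column grade_rank_times_hours = t['grade_rank'] * t['hours']:
   grade_rank major course  hours  grade_rank_times_hours
5         111    CS   Chem     18                    1998
6         126    EE   Chem     23                    2898
sort by grade_rank_times_hours:
   grade_rank major course  hours  grade_rank_times_hours
5         111    CS   Chem     18                    1998
6         126    EE   Chem     23                    2898
add column combined = t['grade_rank_times_hours'] + t['hours']:
   grade_rank major course  hours  grade_rank_times_hours  combined
5         111    CS   Chem     18                    1998      2016
6         126    EE   Chem     23                    2898      2921
Taking the value at position 1, column 'combined' gives 2921.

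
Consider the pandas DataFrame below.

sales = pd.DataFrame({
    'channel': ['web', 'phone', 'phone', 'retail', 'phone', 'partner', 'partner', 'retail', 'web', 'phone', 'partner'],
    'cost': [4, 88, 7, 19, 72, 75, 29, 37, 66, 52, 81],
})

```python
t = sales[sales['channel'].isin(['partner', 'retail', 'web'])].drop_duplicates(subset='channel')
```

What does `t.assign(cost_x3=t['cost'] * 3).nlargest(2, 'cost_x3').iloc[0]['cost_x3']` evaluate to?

225

filter rows where channel in ['partner', 'retail', 'web']:
    channel  cost
0       web     4
3    retail    19
5   partner    75
6   partner    29
7    retail    37
8       web    66
10  partner    81
drop duplicate channel (keep=first):
   channel  cost
0      web     4
3   retail    19
5  partner    75
add column cost_x3 = t['cost'] * 3:
   channel  cost  cost_x3
0      web     4       12
3   retail    19       57
5  partner    75      225
take 2 rows with largest cost_x3:
   channel  cost  cost_x3
5  partner    75      225
3   retail    19       57
The value at position 0, column 'cost_x3' is 225.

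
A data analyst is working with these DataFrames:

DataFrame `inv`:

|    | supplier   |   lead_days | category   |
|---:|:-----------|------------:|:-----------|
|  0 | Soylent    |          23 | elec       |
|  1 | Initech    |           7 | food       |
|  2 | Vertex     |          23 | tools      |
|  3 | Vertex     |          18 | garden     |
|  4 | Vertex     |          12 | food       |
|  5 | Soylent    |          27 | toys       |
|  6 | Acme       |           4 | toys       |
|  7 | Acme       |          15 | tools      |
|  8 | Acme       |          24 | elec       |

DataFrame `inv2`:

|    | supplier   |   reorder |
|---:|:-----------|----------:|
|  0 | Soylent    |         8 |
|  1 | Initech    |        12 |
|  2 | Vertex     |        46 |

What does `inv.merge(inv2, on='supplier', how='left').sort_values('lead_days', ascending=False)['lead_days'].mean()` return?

merge on 'supplier' (how='left') → 9 rows:
  supplier  lead_days category  reorder
0  Soylent         23     elec      8.0
1  Initech          7     food     12.0
2   Vertex         23    tools     46.0
3   Vertex         18   garden     46.0
4   Vertex         12     food     46.0
5  Soylent         27     toys      8.0
6     Acme          4     toys      NaN
7     Acme         15    tools      NaN
8     Acme         24     elec      NaN
sort by lead_days descending:
  supplier  lead_days category  reorder
5  Soylent         27     toys      8.0
8     Acme         24     elec      NaN
0  Soylent         23     elec      8.0
2   Vertex         23    tools     46.0
3   Vertex         18   garden     46.0
7     Acme         15    tools      NaN
4   Vertex         12     food     46.0
1  Initech          7     food     12.0
6     Acme          4     toys      NaN
So mean() = 17.0.

17.0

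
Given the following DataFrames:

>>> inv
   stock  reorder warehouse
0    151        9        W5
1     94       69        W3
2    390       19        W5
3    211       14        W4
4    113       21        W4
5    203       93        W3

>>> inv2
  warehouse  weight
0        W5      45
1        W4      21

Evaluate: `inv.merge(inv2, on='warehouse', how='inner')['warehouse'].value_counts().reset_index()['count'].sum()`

merge on 'warehouse' (how='inner') → 4 rows:
   stock  reorder warehouse  weight
0    151        9        W5      45
1    390       19        W5      45
2    211       14        W4      21
3    113       21        W4      21
value_counts of warehouse:
warehouse
W5    2
W4    2
Name: count, dtype: int64
reset_index():
  warehouse  count
0        W5      2
1        W4      2
Then the sum of column 'count': 4

4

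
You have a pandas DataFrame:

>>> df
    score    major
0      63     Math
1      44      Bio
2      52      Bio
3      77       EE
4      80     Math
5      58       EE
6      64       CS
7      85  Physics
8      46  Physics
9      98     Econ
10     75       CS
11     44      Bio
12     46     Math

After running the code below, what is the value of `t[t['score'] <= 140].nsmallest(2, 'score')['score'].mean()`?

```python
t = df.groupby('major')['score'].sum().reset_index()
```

114.5

group by major, sum of score:
major
Bio        140
CS         139
EE         135
Econ        98
Math       189
Physics    131
Name: score, dtype: int64
reset_index():
     major  score
0      Bio    140
1       CS    139
2       EE    135
3     Econ     98
4     Math    189
5  Physics    131
filter rows where score <= 140:
     major  score
0      Bio    140
1       CS    139
2       EE    135
3     Econ     98
5  Physics    131
take 2 rows with smallest score:
     major  score
3     Econ     98
5  Physics    131
mean of column 'score' → 114.5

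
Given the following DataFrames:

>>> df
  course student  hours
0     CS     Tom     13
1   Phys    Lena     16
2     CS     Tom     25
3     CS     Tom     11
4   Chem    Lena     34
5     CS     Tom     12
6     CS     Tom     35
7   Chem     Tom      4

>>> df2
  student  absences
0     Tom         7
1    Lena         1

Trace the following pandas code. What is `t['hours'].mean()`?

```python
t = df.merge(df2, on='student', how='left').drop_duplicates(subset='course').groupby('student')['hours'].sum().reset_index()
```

merge on 'student' (how='left') → 8 rows:
  course student  hours  absences
0     CS     Tom     13         7
1   Phys    Lena     16         1
2     CS     Tom     25         7
3     CS     Tom     11         7
4   Chem    Lena     34         1
5     CS     Tom     12         7
6     CS     Tom     35         7
7   Chem     Tom      4         7
drop duplicate course (keep=first):
  course student  hours  absences
0     CS     Tom     13         7
1   Phys    Lena     16         1
4   Chem    Lena     34         1
group by student, sum of hours:
student
Lena    50
Tom     13
Name: hours, dtype: int64
reset_index():
  student  hours
0    Lena     50
1     Tom     13

31.5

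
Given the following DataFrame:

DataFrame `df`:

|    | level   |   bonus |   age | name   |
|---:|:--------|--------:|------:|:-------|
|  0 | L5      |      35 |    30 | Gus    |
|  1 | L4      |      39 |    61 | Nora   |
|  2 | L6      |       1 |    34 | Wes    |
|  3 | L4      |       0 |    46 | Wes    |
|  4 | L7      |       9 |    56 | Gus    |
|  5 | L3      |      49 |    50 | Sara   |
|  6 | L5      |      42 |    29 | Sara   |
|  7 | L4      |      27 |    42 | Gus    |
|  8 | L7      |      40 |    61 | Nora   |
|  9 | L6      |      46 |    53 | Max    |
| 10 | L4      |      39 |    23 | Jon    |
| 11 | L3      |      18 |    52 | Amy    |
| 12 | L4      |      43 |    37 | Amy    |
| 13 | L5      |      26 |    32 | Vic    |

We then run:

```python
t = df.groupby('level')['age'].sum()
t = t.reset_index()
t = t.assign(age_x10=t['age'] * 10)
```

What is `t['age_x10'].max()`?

2090

group by level, sum of age:
level
L3    102
L4    209
L5     91
L6     87
L7    117
Name: age, dtype: int64
reset_index():
  level  age
0    L3  102
1    L4  209
2    L5   91
3    L6   87
4    L7  117
add column age_x10 = t['age'] * 10:
  level  age  age_x10
0    L3  102     1020
1    L4  209     2090
2    L5   91      910
3    L6   87      870
4    L7  117     1170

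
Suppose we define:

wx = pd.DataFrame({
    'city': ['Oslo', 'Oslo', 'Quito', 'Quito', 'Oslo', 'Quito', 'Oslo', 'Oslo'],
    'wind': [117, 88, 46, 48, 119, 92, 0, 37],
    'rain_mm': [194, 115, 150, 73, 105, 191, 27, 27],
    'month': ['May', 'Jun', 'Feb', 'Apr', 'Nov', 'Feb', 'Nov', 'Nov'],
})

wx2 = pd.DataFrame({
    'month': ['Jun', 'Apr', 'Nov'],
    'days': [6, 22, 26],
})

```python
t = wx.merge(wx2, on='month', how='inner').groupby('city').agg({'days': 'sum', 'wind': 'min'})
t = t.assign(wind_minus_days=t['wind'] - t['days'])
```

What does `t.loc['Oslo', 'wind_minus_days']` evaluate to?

merge on 'month' (how='inner') → 5 rows:
    city  wind  rain_mm month  days
0   Oslo    88      115   Jun     6
1  Quito    48       73   Apr    22
2   Oslo   119      105   Nov    26
3   Oslo     0       27   Nov    26
4   Oslo    37       27   Nov    26
group by city: sum(days), min(wind):
       days  wind
city             
Oslo     84     0
Quito    22    48
add column wind_minus_days = t['wind'] - t['days']:
       days  wind  wind_minus_days
city                              
Oslo     84     0              -84
Quito    22    48               26
Reading off the value at row 'Oslo', column 'wind_minus_days', we get -84.

-84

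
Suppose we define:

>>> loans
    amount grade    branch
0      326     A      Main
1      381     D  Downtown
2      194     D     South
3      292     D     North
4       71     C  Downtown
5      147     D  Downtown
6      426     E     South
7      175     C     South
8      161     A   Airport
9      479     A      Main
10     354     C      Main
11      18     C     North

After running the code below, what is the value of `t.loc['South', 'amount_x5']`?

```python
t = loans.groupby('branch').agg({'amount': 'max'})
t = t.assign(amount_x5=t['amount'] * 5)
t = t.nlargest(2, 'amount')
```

2130

group by branch, max of amount:
          amount
branch          
Airport      161
Downtown     381
Main         479
North        292
South        426
add column amount_x5 = t['amount'] * 5:
          amount  amount_x5
branch                     
Airport      161        805
Downtown     381       1905
Main         479       2395
North        292       1460
South        426       2130
take 2 rows with largest amount:
        amount  amount_x5
branch                   
Main       479       2395
South      426       2130
Reading off the value at row 'South', column 'amount_x5', we get 2130.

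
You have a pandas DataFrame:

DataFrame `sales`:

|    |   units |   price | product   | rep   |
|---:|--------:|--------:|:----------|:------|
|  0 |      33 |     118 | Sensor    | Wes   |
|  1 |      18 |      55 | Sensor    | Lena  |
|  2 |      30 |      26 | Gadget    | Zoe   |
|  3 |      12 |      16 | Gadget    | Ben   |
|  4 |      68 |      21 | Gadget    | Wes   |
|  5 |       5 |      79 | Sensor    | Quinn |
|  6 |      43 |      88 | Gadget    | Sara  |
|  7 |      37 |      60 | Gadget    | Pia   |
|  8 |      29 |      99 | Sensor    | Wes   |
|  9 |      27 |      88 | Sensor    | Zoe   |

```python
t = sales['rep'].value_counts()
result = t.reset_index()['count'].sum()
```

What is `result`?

value_counts of rep:
rep
Wes      3
Zoe      2
Lena     1
Ben      1
Quinn    1
Sara     1
Pia      1
Name: count, dtype: int64
reset_index():
     rep  count
0    Wes      3
1    Zoe      2
2   Lena      1
3    Ben      1
4  Quinn      1
5   Sara      1
6    Pia      1

10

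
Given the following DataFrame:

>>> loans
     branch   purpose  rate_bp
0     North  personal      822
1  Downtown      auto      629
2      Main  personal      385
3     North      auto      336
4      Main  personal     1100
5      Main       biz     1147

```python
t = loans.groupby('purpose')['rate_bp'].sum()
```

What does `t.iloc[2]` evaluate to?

group by purpose, sum of rate_bp:
purpose
auto         965
biz         1147
personal    2307
Name: rate_bp, dtype: int64
The value at position 2 is 2307.

2307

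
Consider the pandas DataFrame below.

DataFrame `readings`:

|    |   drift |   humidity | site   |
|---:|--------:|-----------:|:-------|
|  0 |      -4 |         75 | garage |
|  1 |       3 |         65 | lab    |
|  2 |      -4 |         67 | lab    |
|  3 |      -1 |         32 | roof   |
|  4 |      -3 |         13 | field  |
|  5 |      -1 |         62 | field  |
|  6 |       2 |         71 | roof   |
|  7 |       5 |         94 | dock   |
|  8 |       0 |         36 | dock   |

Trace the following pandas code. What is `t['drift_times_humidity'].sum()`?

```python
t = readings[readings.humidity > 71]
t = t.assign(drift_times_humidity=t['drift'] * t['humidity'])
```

170

filter rows where humidity > 71:
   drift  humidity    site
0     -4        75  garage
7      5        94    dock
add column drift_times_humidity = t['drift'] * t['humidity']:
   drift  humidity    site  drift_times_humidity
0     -4        75  garage                  -300
7      5        94    dock                   470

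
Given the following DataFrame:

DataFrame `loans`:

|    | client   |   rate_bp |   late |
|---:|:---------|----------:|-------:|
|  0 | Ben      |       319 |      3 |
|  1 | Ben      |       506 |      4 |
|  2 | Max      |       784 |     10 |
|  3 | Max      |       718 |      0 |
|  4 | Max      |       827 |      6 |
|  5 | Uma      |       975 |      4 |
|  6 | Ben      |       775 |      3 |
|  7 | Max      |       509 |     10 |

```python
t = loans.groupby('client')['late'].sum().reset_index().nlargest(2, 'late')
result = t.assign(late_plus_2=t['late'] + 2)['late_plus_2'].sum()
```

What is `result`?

40

group by client, sum of late:
client
Ben    10
Max    26
Uma     4
Name: late, dtype: int64
reset_index():
  client  late
0    Ben    10
1    Max    26
2    Uma     4
take 2 rows with largest late:
  client  late
1    Max    26
0    Ben    10
add column late_plus_2 = t['late'] + 2:
  client  late  late_plus_2
1    Max    26           28
0    Ben    10           12
Then the sum of column 'late_plus_2': 40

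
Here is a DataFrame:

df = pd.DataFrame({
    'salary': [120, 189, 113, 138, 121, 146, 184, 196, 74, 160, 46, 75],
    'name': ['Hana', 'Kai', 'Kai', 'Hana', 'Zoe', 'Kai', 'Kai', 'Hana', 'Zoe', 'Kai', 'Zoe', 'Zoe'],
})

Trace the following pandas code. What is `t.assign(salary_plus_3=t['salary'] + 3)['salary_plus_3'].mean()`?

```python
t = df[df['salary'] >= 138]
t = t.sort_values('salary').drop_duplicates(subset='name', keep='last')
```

filter rows where salary >= 138:
   salary  name
1     189   Kai
3     138  Hana
5     146   Kai
6     184   Kai
7     196  Hana
9     160   Kai
sort by salary:
   salary  name
3     138  Hana
5     146   Kai
9     160   Kai
6     184   Kai
1     189   Kai
7     196  Hana
drop duplicate name (keep=last):
   salary  name
1     189   Kai
7     196  Hana
add column salary_plus_3 = t['salary'] + 3:
   salary  name  salary_plus_3
1     189   Kai            192
7     196  Hana            199
The mean of column 'salary_plus_3' is 195.5.

195.5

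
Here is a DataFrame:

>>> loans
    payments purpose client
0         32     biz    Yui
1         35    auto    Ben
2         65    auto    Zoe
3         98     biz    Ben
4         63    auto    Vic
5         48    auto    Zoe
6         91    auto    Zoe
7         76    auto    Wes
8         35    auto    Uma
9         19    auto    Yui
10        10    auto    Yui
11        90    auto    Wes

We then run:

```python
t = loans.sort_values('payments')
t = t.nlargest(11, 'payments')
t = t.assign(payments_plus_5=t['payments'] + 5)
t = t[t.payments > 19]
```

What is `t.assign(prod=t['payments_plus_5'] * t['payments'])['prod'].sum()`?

sort by payments:
    payments purpose client
10        10    auto    Yui
9         19    auto    Yui
0         32     biz    Yui
1         35    auto    Ben
8         35    auto    Uma
5         48    auto    Zoe
4         63    auto    Vic
2         65    auto    Zoe
7         76    auto    Wes
11        90    auto    Wes
6         91    auto    Zoe
3         98     biz    Ben
take 11 rows with largest payments:
    payments purpose client
3         98     biz    Ben
6         91    auto    Zoe
11        90    auto    Wes
7         76    auto    Wes
2         65    auto    Zoe
4         63    auto    Vic
5         48    auto    Zoe
1         35    auto    Ben
8         35    auto    Uma
0         32     biz    Yui
9         19    auto    Yui
add column payments_plus_5 = t['payments'] + 5:
    payments purpose client  payments_plus_5
3         98     biz    Ben              103
6         91    auto    Zoe               96
11        90    auto    Wes               95
7         76    auto    Wes               81
2         65    auto    Zoe               70
4         63    auto    Vic               68
5         48    auto    Zoe               53
1         35    auto    Ben               40
8         35    auto    Uma               40
0         32     biz    Yui               37
9         19    auto    Yui               24
filter rows where payments > 19:
    payments purpose client  payments_plus_5
3         98     biz    Ben              103
6         91    auto    Zoe               96
11        90    auto    Wes               95
7         76    auto    Wes               81
2         65    auto    Zoe               70
4         63    auto    Vic               68
5         48    auto    Zoe               53
1         35    auto    Ben               40
8         35    auto    Uma               40
0         32     biz    Yui               37
add column prod = t['payments_plus_5'] * t['payments']:
    payments purpose client  payments_plus_5   prod
3         98     biz    Ben              103  10094
6         91    auto    Zoe               96   8736
11        90    auto    Wes               95   8550
7         76    auto    Wes               81   6156
2         65    auto    Zoe               70   4550
4         63    auto    Vic               68   4284
5         48    auto    Zoe               53   2544
1         35    auto    Ben               40   1400
8         35    auto    Uma               40   1400
0         32     biz    Yui               37   1184
Then the sum of column 'prod': 48898

48898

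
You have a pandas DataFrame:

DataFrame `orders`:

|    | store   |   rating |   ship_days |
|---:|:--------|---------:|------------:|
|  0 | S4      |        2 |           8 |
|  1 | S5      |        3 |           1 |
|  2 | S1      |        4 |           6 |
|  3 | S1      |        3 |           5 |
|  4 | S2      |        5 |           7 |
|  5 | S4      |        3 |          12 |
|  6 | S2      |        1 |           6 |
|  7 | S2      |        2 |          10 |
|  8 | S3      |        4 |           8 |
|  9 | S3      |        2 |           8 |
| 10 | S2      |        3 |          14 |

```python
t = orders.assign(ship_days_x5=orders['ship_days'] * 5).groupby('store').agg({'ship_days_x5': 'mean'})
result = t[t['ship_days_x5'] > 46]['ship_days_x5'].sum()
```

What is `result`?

add column ship_days_x5 = orders['ship_days'] * 5:
   store  rating  ship_days  ship_days_x5
0     S4       2          8            40
1     S5       3          1             5
2     S1       4          6            30
3     S1       3          5            25
4     S2       5          7            35
5     S4       3         12            60
6     S2       1          6            30
7     S2       2         10            50
8     S3       4          8            40
9     S3       2          8            40
10    S2       3         14            70
group by store, mean of ship_days_x5:
       ship_days_x5
store              
S1            27.50
S2            46.25
S3            40.00
S4            50.00
S5             5.00
filter rows where ship_days_x5 > 46:
       ship_days_x5
store              
S2            46.25
S4            50.00
So sum() = 96.25.

96.25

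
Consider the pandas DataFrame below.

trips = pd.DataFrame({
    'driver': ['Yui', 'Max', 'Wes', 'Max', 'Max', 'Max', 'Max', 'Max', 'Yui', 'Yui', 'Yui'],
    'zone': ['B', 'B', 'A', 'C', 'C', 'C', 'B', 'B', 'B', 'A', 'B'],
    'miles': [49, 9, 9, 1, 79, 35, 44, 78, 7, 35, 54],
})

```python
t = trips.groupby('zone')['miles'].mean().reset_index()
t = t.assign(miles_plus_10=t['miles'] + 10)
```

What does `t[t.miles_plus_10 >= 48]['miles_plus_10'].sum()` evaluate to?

group by zone, mean of miles:
zone
A    22.000000
B    40.166667
C    38.333333
Name: miles, dtype: float64
reset_index():
  zone      miles
0    A  22.000000
1    B  40.166667
2    C  38.333333
add column miles_plus_10 = t['miles'] + 10:
  zone      miles  miles_plus_10
0    A  22.000000      32.000000
1    B  40.166667      50.166667
2    C  38.333333      48.333333
filter rows where miles_plus_10 >= 48:
  zone      miles  miles_plus_10
1    B  40.166667      50.166667
2    C  38.333333      48.333333
Finally, sum of column 'miles_plus_10' = 98.5.

98.5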